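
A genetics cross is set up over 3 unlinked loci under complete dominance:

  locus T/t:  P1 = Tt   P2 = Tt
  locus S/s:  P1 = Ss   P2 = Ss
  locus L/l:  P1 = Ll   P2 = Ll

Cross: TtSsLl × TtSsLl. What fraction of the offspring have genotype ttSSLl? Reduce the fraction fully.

P(ttSSLl) = 1/32

TtSsLl gametes: TSL×1, TSl×1, TsL×1, Tsl×1, tSL×1, tSl×1, tsL×1, tsl×1
TtSsLl gametes: TSL×1, TSl×1, TsL×1, Tsl×1, tSL×1, tSl×1, tsL×1, tsl×1
TtSsLl×TtSsLl grid (8·8=64): TTSSLL=1 TTSSLl=2 TTSSll=1 TTSsLL=2 TTSsLl=4 TTSsll=2 TTssLL=1 TTssLl=2 TTssll=1 TtSSLL=2 TtSSLl=4 TtSSll=2 TtSsLL=4 TtSsLl=8 TtSsll=4 TtssLL=2 TtssLl=4 Ttssll=2 ttSSLL=1 ttSSLl=2 ttSSll=1 ttSsLL=2 ttSsLl=4 ttSsll=2 ttssLL=1 ttssLl=2 ttssll=1
ttSSLl hits 2/64; gcd=2; 2÷2/64÷2 = 1/32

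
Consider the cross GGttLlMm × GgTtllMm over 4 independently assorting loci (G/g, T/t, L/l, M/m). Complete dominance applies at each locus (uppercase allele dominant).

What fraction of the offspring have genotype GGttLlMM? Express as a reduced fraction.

GGttLlMm gametes: GtLM×4, GtLm×4, GtlM×4, Gtlm×4
GgTtllMm gametes: GTlM×2, GTlm×2, GtlM×2, Gtlm×2, gTlM×2, gTlm×2, gtlM×2, gtlm×2
GGttLlMm×GgTtllMm grid (16·16=256): GGTtLlMM=8 GGTtLlMm=16 GGTtLlmm=8 GGTtllMM=8 GGTtllMm=16 GGTtllmm=8 GGttLlMM=8 GGttLlMm=16 GGttLlmm=8 GGttllMM=8 GGttllMm=16 GGttllmm=8 GgTtLlMM=8 GgTtLlMm=16 GgTtLlmm=8 GgTtllMM=8 GgTtllMm=16 GgTtllmm=8 GgttLlMM=8 GgttLlMm=16 GgttLlmm=8 GgttllMM=8 GgttllMm=16 Ggttllmm=8
GGttLlMM hits 8/256; gcd=8; 8÷8/256÷8 = 1/32

P(GGttLlMM) = 1/32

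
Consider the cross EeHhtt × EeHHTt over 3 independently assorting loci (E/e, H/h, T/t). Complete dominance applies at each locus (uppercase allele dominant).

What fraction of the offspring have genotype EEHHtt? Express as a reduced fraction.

P(EEHHtt) = 1/16

EeHhtt gametes: EHt×2, Eht×2, eHt×2, eht×2
EeHHTt gametes: EHT×2, EHt×2, eHT×2, eHt×2
EeHhtt×EeHHTt grid (8·8=64): EEHHTt=4 EEHHtt=4 EEHhTt=4 EEHhtt=4 EeHHTt=8 EeHHtt=8 EeHhTt=8 EeHhtt=8 eeHHTt=4 eeHHtt=4 eeHhTt=4 eeHhtt=4
EEHHtt hits 4/64; gcd=4; 4÷4/64÷4 = 1/16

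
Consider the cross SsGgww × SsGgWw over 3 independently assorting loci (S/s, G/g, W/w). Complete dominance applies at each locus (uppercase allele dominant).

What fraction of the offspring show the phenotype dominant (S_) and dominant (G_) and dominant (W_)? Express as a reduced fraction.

SsGgww gametes: SGw×2, Sgw×2, sGw×2, sgw×2
SsGgWw gametes: SGW×1, SGw×1, SgW×1, Sgw×1, sGW×1, sGw×1, sgW×1, sgw×1
SsGgww×SsGgWw grid (8·8=64): SSGGWw=2 SSGGww=2 SSGgWw=4 SSGgww=4 SSggWw=2 SSggww=2 SsGGWw=4 SsGGww=4 SsGgWw=8 SsGgww=8 SsggWw=4 Ssggww=4 ssGGWw=2 ssGGww=2 ssGgWw=4 ssGgww=4 ssggWw=2 ssggww=2
S_ G_ W_ hits 18/64; gcd=2; 18÷2/64÷2 = 9/32

P(S_ G_ W_) = 9/32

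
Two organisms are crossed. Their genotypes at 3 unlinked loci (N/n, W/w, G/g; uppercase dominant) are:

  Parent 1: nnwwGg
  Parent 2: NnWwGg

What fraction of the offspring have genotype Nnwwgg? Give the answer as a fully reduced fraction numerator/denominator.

nnwwGg gametes: nwG×4, nwg×4
NnWwGg gametes: NWG×1, NWg×1, NwG×1, Nwg×1, nWG×1, nWg×1, nwG×1, nwg×1
nnwwGg×NnWwGg grid (8·8=64): NnWwGG=4 NnWwGg=8 NnWwgg=4 NnwwGG=4 NnwwGg=8 Nnwwgg=4 nnWwGG=4 nnWwGg=8 nnWwgg=4 nnwwGG=4 nnwwGg=8 nnwwgg=4
Nnwwgg hits 4/64; gcd=4; 4÷4/64÷4 = 1/16

P(Nnwwgg) = 1/16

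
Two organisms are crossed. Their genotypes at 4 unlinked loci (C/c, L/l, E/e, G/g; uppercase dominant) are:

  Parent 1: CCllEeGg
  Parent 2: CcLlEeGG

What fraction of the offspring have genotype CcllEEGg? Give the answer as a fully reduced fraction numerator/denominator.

P(CcllEEGg) = 1/32

CCllEeGg gametes: ClEG×4, ClEg×4, CleG×4, Cleg×4
CcLlEeGG gametes: CLEG×2, CLeG×2, ClEG×2, CleG×2, cLEG×2, cLeG×2, clEG×2, cleG×2
CCllEeGg×CcLlEeGG grid (16·16=256): CCLlEEGG=8 CCLlEEGg=8 CCLlEeGG=16 CCLlEeGg=16 CCLleeGG=8 CCLleeGg=8 CCllEEGG=8 CCllEEGg=8 CCllEeGG=16 CCllEeGg=16 CClleeGG=8 CClleeGg=8 CcLlEEGG=8 CcLlEEGg=8 CcLlEeGG=16 CcLlEeGg=16 CcLleeGG=8 CcLleeGg=8 CcllEEGG=8 CcllEEGg=8 CcllEeGG=16 CcllEeGg=16 CclleeGG=8 CclleeGg=8
CcllEEGg hits 8/256; gcd=8; 8÷8/256÷8 = 1/32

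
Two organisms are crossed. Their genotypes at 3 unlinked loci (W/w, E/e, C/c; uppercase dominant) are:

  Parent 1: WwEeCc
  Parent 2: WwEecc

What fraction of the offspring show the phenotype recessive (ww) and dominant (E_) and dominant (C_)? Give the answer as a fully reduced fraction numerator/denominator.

P(ww E_ C_) = 3/32

WwEeCc gametes: WEC×1, WEc×1, WeC×1, Wec×1, wEC×1, wEc×1, weC×1, wec×1
WwEecc gametes: WEc×2, Wec×2, wEc×2, wec×2
WwEeCc×WwEecc grid (8·8=64): WWEECc=2 WWEEcc=2 WWEeCc=4 WWEecc=4 WWeeCc=2 WWeecc=2 WwEECc=4 WwEEcc=4 WwEeCc=8 WwEecc=8 WweeCc=4 Wweecc=4 wwEECc=2 wwEEcc=2 wwEeCc=4 wwEecc=4 wweeCc=2 wweecc=2
ww E_ C_ hits 6/64; gcd=2; 6÷2/64÷2 = 3/32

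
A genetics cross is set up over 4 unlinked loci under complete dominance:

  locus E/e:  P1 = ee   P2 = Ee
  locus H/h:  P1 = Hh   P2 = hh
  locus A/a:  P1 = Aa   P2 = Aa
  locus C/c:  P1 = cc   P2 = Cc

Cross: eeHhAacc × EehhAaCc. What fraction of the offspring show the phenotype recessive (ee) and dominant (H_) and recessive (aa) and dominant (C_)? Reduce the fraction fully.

eeHhAacc gametes: eHAc×4, eHac×4, ehAc×4, ehac×4
EehhAaCc gametes: EhAC×2, EhAc×2, EhaC×2, Ehac×2, ehAC×2, ehAc×2, ehaC×2, ehac×2
eeHhAacc×EehhAaCc grid (16·16=256): EeHhAACc=8 EeHhAAcc=8 EeHhAaCc=16 EeHhAacc=16 EeHhaaCc=8 EeHhaacc=8 EehhAACc=8 EehhAAcc=8 EehhAaCc=16 EehhAacc=16 EehhaaCc=8 Eehhaacc=8 eeHhAACc=8 eeHhAAcc=8 eeHhAaCc=16 eeHhAacc=16 eeHhaaCc=8 eeHhaacc=8 eehhAACc=8 eehhAAcc=8 eehhAaCc=16 eehhAacc=16 eehhaaCc=8 eehhaacc=8
ee H_ aa C_ hits 8/256; gcd=8; 8÷8/256÷8 = 1/32

P(ee H_ aa C_) = 1/32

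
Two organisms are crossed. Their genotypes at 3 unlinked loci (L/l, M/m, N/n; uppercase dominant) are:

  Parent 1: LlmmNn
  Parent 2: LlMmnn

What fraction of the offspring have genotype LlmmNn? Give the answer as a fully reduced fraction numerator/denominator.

P(LlmmNn) = 1/8

LlmmNn gametes: LmN×2, Lmn×2, lmN×2, lmn×2
LlMmnn gametes: LMn×2, Lmn×2, lMn×2, lmn×2
LlmmNn×LlMmnn grid (8·8=64): LLMmNn=4 LLMmnn=4 LLmmNn=4 LLmmnn=4 LlMmNn=8 LlMmnn=8 LlmmNn=8 Llmmnn=8 llMmNn=4 llMmnn=4 llmmNn=4 llmmnn=4
LlmmNn hits 8/64; gcd=8; 8÷8/64÷8 = 1/8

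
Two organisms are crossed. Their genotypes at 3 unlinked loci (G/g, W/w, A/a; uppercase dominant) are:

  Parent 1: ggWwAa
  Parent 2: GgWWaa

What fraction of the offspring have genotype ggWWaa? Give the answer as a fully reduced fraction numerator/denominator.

ggWwAa gametes: gWA×2, gWa×2, gwA×2, gwa×2
GgWWaa gametes: GWa×4, gWa×4
ggWwAa×GgWWaa grid (8·8=64): GgWWAa=8 GgWWaa=8 GgWwAa=8 GgWwaa=8 ggWWAa=8 ggWWaa=8 ggWwAa=8 ggWwaa=8
ggWWaa hits 8/64; gcd=8; 8÷8/64÷8 = 1/8

P(ggWWaa) = 1/8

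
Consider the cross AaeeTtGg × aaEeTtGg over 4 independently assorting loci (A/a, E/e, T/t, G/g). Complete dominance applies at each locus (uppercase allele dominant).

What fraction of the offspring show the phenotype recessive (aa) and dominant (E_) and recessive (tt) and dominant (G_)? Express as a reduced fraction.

P(aa E_ tt G_) = 3/64

AaeeTtGg gametes: AeTG×2, AeTg×2, AetG×2, Aetg×2, aeTG×2, aeTg×2, aetG×2, aetg×2
aaEeTtGg gametes: aETG×2, aETg×2, aEtG×2, aEtg×2, aeTG×2, aeTg×2, aetG×2, aetg×2
AaeeTtGg×aaEeTtGg grid (16·16=256): AaEeTTGG=4 AaEeTTGg=8 AaEeTTgg=4 AaEeTtGG=8 AaEeTtGg=16 AaEeTtgg=8 AaEettGG=4 AaEettGg=8 AaEettgg=4 AaeeTTGG=4 AaeeTTGg=8 AaeeTTgg=4 AaeeTtGG=8 AaeeTtGg=16 AaeeTtgg=8 AaeettGG=4 AaeettGg=8 Aaeettgg=4 aaEeTTGG=4 aaEeTTGg=8 aaEeTTgg=4 aaEeTtGG=8 aaEeTtGg=16 aaEeTtgg=8 aaEettGG=4 aaEettGg=8 aaEettgg=4 aaeeTTGG=4 aaeeTTGg=8 aaeeTTgg=4 aaeeTtGG=8 aaeeTtGg=16 aaeeTtgg=8 aaeettGG=4 aaeettGg=8 aaeettgg=4
aa E_ tt G_ hits 12/256; gcd=4; 12÷4/256÷4 = 3/64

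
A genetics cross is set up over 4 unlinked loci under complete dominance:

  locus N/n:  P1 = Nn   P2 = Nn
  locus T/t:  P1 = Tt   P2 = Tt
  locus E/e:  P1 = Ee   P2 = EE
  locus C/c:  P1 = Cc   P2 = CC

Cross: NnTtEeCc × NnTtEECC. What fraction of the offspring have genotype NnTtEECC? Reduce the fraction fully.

P(NnTtEECC) = 1/16

NnTtEeCc gametes: NTEC×1, NTEc×1, NTeC×1, NTec×1, NtEC×1, NtEc×1, NteC×1, Ntec×1, nTEC×1, nTEc×1, nTeC×1, nTec×1, ntEC×1, ntEc×1, nteC×1, ntec×1
NnTtEECC gametes: NTEC×4, NtEC×4, nTEC×4, ntEC×4
NnTtEeCc×NnTtEECC grid (16·16=256): NNTTEECC=4 NNTTEECc=4 NNTTEeCC=4 NNTTEeCc=4 NNTtEECC=8 NNTtEECc=8 NNTtEeCC=8 NNTtEeCc=8 NNttEECC=4 NNttEECc=4 NNttEeCC=4 NNttEeCc=4 NnTTEECC=8 NnTTEECc=8 NnTTEeCC=8 NnTTEeCc=8 NnTtEECC=16 NnTtEECc=16 NnTtEeCC=16 NnTtEeCc=16 NnttEECC=8 NnttEECc=8 NnttEeCC=8 NnttEeCc=8 nnTTEECC=4 nnTTEECc=4 nnTTEeCC=4 nnTTEeCc=4 nnTtEECC=8 nnTtEECc=8 nnTtEeCC=8 nnTtEeCc=8 nnttEECC=4 nnttEECc=4 nnttEeCC=4 nnttEeCc=4
NnTtEECC hits 16/256; gcd=16; 16÷16/256÷16 = 1/16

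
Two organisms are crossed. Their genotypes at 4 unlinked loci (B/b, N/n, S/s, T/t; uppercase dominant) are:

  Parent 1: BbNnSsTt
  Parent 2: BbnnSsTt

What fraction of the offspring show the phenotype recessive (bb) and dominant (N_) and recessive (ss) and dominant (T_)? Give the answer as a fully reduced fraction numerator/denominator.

P(bb N_ ss T_) = 3/128

BbNnSsTt gametes: BNST×1, BNSt×1, BNsT×1, BNst×1, BnST×1, BnSt×1, BnsT×1, Bnst×1, bNST×1, bNSt×1, bNsT×1, bNst×1, bnST×1, bnSt×1, bnsT×1, bnst×1
BbnnSsTt gametes: BnST×2, BnSt×2, BnsT×2, Bnst×2, bnST×2, bnSt×2, bnsT×2, bnst×2
BbNnSsTt×BbnnSsTt grid (16·16=256): BBNnSSTT=2 BBNnSSTt=4 BBNnSStt=2 BBNnSsTT=4 BBNnSsTt=8 BBNnSstt=4 BBNnssTT=2 BBNnssTt=4 BBNnsstt=2 BBnnSSTT=2 BBnnSSTt=4 BBnnSStt=2 BBnnSsTT=4 BBnnSsTt=8 BBnnSstt=4 BBnnssTT=2 BBnnssTt=4 BBnnsstt=2 BbNnSSTT=4 BbNnSSTt=8 BbNnSStt=4 BbNnSsTT=8 BbNnSsTt=16 BbNnSstt=8 BbNnssTT=4 BbNnssTt=8 BbNnsstt=4 BbnnSSTT=4 BbnnSSTt=8 BbnnSStt=4 BbnnSsTT=8 BbnnSsTt=16 BbnnSstt=8 BbnnssTT=4 BbnnssTt=8 Bbnnsstt=4 bbNnSSTT=2 bbNnSSTt=4 bbNnSStt=2 bbNnSsTT=4 bbNnSsTt=8 bbNnSstt=4 bbNnssTT=2 bbNnssTt=4 bbNnsstt=2 bbnnSSTT=2 bbnnSSTt=4 bbnnSStt=2 bbnnSsTT=4 bbnnSsTt=8 bbnnSstt=4 bbnnssTT=2 bbnnssTt=4 bbnnsstt=2
bb N_ ss T_ hits 6/256; gcd=2; 6÷2/256÷2 = 3/128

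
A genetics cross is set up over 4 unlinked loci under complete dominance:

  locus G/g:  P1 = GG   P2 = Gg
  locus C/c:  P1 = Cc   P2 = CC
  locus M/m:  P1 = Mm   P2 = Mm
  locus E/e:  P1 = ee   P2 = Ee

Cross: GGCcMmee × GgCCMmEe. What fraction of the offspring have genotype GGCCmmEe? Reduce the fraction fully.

P(GGCCmmEe) = 1/32

GGCcMmee gametes: GCMe×4, GCme×4, GcMe×4, Gcme×4
GgCCMmEe gametes: GCME×2, GCMe×2, GCmE×2, GCme×2, gCME×2, gCMe×2, gCmE×2, gCme×2
GGCcMmee×GgCCMmEe grid (16·16=256): GGCCMMEe=8 GGCCMMee=8 GGCCMmEe=16 GGCCMmee=16 GGCCmmEe=8 GGCCmmee=8 GGCcMMEe=8 GGCcMMee=8 GGCcMmEe=16 GGCcMmee=16 GGCcmmEe=8 GGCcmmee=8 GgCCMMEe=8 GgCCMMee=8 GgCCMmEe=16 GgCCMmee=16 GgCCmmEe=8 GgCCmmee=8 GgCcMMEe=8 GgCcMMee=8 GgCcMmEe=16 GgCcMmee=16 GgCcmmEe=8 GgCcmmee=8
GGCCmmEe hits 8/256; gcd=8; 8÷8/256÷8 = 1/32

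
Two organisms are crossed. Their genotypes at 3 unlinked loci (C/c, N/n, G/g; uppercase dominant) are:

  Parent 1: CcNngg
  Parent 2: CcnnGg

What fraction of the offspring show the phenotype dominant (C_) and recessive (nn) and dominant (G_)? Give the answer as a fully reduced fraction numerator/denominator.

P(C_ nn G_) = 3/16

CcNngg gametes: CNg×2, Cng×2, cNg×2, cng×2
CcnnGg gametes: CnG×2, Cng×2, cnG×2, cng×2
CcNngg×CcnnGg grid (8·8=64): CCNnGg=4 CCNngg=4 CCnnGg=4 CCnngg=4 CcNnGg=8 CcNngg=8 CcnnGg=8 Ccnngg=8 ccNnGg=4 ccNngg=4 ccnnGg=4 ccnngg=4
C_ nn G_ hits 12/64; gcd=4; 12÷4/64÷4 = 3/16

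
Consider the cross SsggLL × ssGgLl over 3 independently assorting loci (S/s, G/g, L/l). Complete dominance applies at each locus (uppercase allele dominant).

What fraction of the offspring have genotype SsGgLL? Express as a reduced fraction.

P(SsGgLL) = 1/8

SsggLL gametes: SgL×4, sgL×4
ssGgLl gametes: sGL×2, sGl×2, sgL×2, sgl×2
SsggLL×ssGgLl grid (8·8=64): SsGgLL=8 SsGgLl=8 SsggLL=8 SsggLl=8 ssGgLL=8 ssGgLl=8 ssggLL=8 ssggLl=8
SsGgLL hits 8/64; gcd=8; 8÷8/64÷8 = 1/8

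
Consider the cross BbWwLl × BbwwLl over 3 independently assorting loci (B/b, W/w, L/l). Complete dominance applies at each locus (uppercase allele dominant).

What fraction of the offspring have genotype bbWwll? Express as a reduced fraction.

P(bbWwll) = 1/32

BbWwLl gametes: BWL×1, BWl×1, BwL×1, Bwl×1, bWL×1, bWl×1, bwL×1, bwl×1
BbwwLl gametes: BwL×2, Bwl×2, bwL×2, bwl×2
BbWwLl×BbwwLl grid (8·8=64): BBWwLL=2 BBWwLl=4 BBWwll=2 BBwwLL=2 BBwwLl=4 BBwwll=2 BbWwLL=4 BbWwLl=8 BbWwll=4 BbwwLL=4 BbwwLl=8 Bbwwll=4 bbWwLL=2 bbWwLl=4 bbWwll=2 bbwwLL=2 bbwwLl=4 bbwwll=2
bbWwll hits 2/64; gcd=2; 2÷2/64÷2 = 1/32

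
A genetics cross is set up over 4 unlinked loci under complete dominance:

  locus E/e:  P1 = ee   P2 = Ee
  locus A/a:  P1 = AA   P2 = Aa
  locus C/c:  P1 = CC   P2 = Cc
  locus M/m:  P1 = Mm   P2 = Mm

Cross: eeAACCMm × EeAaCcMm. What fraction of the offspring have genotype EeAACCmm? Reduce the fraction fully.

eeAACCMm gametes: eACM×8, eACm×8
EeAaCcMm gametes: EACM×1, EACm×1, EAcM×1, EAcm×1, EaCM×1, EaCm×1, EacM×1, Eacm×1, eACM×1, eACm×1, eAcM×1, eAcm×1, eaCM×1, eaCm×1, eacM×1, eacm×1
eeAACCMm×EeAaCcMm grid (16·16=256): EeAACCMM=8 EeAACCMm=16 EeAACCmm=8 EeAACcMM=8 EeAACcMm=16 EeAACcmm=8 EeAaCCMM=8 EeAaCCMm=16 EeAaCCmm=8 EeAaCcMM=8 EeAaCcMm=16 EeAaCcmm=8 eeAACCMM=8 eeAACCMm=16 eeAACCmm=8 eeAACcMM=8 eeAACcMm=16 eeAACcmm=8 eeAaCCMM=8 eeAaCCMm=16 eeAaCCmm=8 eeAaCcMM=8 eeAaCcMm=16 eeAaCcmm=8
EeAACCmm hits 8/256; gcd=8; 8÷8/256÷8 = 1/32

P(EeAACCmm) = 1/32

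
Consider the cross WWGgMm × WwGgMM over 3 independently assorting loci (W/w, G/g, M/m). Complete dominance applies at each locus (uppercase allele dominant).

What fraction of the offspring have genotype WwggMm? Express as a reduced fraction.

WWGgMm gametes: WGM×2, WGm×2, WgM×2, Wgm×2
WwGgMM gametes: WGM×2, WgM×2, wGM×2, wgM×2
WWGgMm×WwGgMM grid (8·8=64): WWGGMM=4 WWGGMm=4 WWGgMM=8 WWGgMm=8 WWggMM=4 WWggMm=4 WwGGMM=4 WwGGMm=4 WwGgMM=8 WwGgMm=8 WwggMM=4 WwggMm=4
WwggMm hits 4/64; gcd=4; 4÷4/64÷4 = 1/16

P(WwggMm) = 1/16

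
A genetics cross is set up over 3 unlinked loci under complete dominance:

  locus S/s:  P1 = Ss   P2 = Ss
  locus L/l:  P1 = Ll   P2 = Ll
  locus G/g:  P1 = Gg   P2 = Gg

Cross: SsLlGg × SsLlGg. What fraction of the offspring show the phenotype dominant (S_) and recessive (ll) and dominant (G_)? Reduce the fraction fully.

SsLlGg gametes: SLG×1, SLg×1, SlG×1, Slg×1, sLG×1, sLg×1, slG×1, slg×1
SsLlGg gametes: SLG×1, SLg×1, SlG×1, Slg×1, sLG×1, sLg×1, slG×1, slg×1
SsLlGg×SsLlGg grid (8·8=64): SSLLGG=1 SSLLGg=2 SSLLgg=1 SSLlGG=2 SSLlGg=4 SSLlgg=2 SSllGG=1 SSllGg=2 SSllgg=1 SsLLGG=2 SsLLGg=4 SsLLgg=2 SsLlGG=4 SsLlGg=8 SsLlgg=4 SsllGG=2 SsllGg=4 Ssllgg=2 ssLLGG=1 ssLLGg=2 ssLLgg=1 ssLlGG=2 ssLlGg=4 ssLlgg=2 ssllGG=1 ssllGg=2 ssllgg=1
S_ ll G_ hits 9/64; gcd=1; 9÷1/64÷1 = 9/64

P(S_ ll G_) = 9/64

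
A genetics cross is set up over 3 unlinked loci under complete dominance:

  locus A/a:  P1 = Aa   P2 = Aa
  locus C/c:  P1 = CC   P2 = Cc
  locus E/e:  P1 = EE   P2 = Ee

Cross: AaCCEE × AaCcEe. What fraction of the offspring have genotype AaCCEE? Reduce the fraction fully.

P(AaCCEE) = 1/8

AaCCEE gametes: ACE×4, aCE×4
AaCcEe gametes: ACE×1, ACe×1, AcE×1, Ace×1, aCE×1, aCe×1, acE×1, ace×1
AaCCEE×AaCcEe grid (8·8=64): AACCEE=4 AACCEe=4 AACcEE=4 AACcEe=4 AaCCEE=8 AaCCEe=8 AaCcEE=8 AaCcEe=8 aaCCEE=4 aaCCEe=4 aaCcEE=4 aaCcEe=4
AaCCEE hits 8/64; gcd=8; 8÷8/64÷8 = 1/8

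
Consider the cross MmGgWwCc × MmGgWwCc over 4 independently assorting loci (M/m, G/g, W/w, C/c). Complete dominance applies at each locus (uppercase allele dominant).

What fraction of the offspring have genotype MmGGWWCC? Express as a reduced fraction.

MmGgWwCc gametes: MGWC×1, MGWc×1, MGwC×1, MGwc×1, MgWC×1, MgWc×1, MgwC×1, Mgwc×1, mGWC×1, mGWc×1, mGwC×1, mGwc×1, mgWC×1, mgWc×1, mgwC×1, mgwc×1
MmGgWwCc gametes: MGWC×1, MGWc×1, MGwC×1, MGwc×1, MgWC×1, MgWc×1, MgwC×1, Mgwc×1, mGWC×1, mGWc×1, mGwC×1, mGwc×1, mgWC×1, mgWc×1, mgwC×1, mgwc×1
MmGgWwCc×MmGgWwCc grid (16·16=256): MMGGWWCC=1 MMGGWWCc=2 MMGGWWcc=1 MMGGWwCC=2 MMGGWwCc=4 MMGGWwcc=2 MMGGwwCC=1 MMGGwwCc=2 MMGGwwcc=1 MMGgWWCC=2 MMGgWWCc=4 MMGgWWcc=2 MMGgWwCC=4 MMGgWwCc=8 MMGgWwcc=4 MMGgwwCC=2 MMGgwwCc=4 MMGgwwcc=2 MMggWWCC=1 MMggWWCc=2 MMggWWcc=1 MMggWwCC=2 MMggWwCc=4 MMggWwcc=2 MMggwwCC=1 MMggwwCc=2 MMggwwcc=1 MmGGWWCC=2 MmGGWWCc=4 MmGGWWcc=2 MmGGWwCC=4 MmGGWwCc=8 MmGGWwcc=4 MmGGwwCC=2 MmGGwwCc=4 MmGGwwcc=2 MmGgWWCC=4 MmGgWWCc=8 MmGgWWcc=4 MmGgWwCC=8 MmGgWwCc=16 MmGgWwcc=8 MmGgwwCC=4 MmGgwwCc=8 MmGgwwcc=4 MmggWWCC=2 MmggWWCc=4 MmggWWcc=2 MmggWwCC=4 MmggWwCc=8 MmggWwcc=4 MmggwwCC=2 MmggwwCc=4 Mmggwwcc=2 mmGGWWCC=1 mmGGWWCc=2 mmGGWWcc=1 mmGGWwCC=2 mmGGWwCc=4 mmGGWwcc=2 mmGGwwCC=1 mmGGwwCc=2 mmGGwwcc=1 mmGgWWCC=2 mmGgWWCc=4 mmGgWWcc=2 mmGgWwCC=4 mmGgWwCc=8 mmGgWwcc=4 mmGgwwCC=2 mmGgwwCc=4 mmGgwwcc=2 mmggWWCC=1 mmggWWCc=2 mmggWWcc=1 mmggWwCC=2 mmggWwCc=4 mmggWwcc=2 mmggwwCC=1 mmggwwCc=2 mmggwwcc=1
MmGGWWCC hits 2/256; gcd=2; 2÷2/256÷2 = 1/128

P(MmGGWWCC) = 1/128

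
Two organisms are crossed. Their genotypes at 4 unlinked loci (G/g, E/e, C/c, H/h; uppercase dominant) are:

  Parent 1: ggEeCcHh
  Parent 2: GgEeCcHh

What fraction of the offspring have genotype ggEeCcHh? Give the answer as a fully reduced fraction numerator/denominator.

P(ggEeCcHh) = 1/16

ggEeCcHh gametes: gECH×2, gECh×2, gEcH×2, gEch×2, geCH×2, geCh×2, gecH×2, gech×2
GgEeCcHh gametes: GECH×1, GECh×1, GEcH×1, GEch×1, GeCH×1, GeCh×1, GecH×1, Gech×1, gECH×1, gECh×1, gEcH×1, gEch×1, geCH×1, geCh×1, gecH×1, gech×1
ggEeCcHh×GgEeCcHh grid (16·16=256): GgEECCHH=2 GgEECCHh=4 GgEECChh=2 GgEECcHH=4 GgEECcHh=8 GgEECchh=4 GgEEccHH=2 GgEEccHh=4 GgEEcchh=2 GgEeCCHH=4 GgEeCCHh=8 GgEeCChh=4 GgEeCcHH=8 GgEeCcHh=16 GgEeCchh=8 GgEeccHH=4 GgEeccHh=8 GgEecchh=4 GgeeCCHH=2 GgeeCCHh=4 GgeeCChh=2 GgeeCcHH=4 GgeeCcHh=8 GgeeCchh=4 GgeeccHH=2 GgeeccHh=4 Ggeecchh=2 ggEECCHH=2 ggEECCHh=4 ggEECChh=2 ggEECcHH=4 ggEECcHh=8 ggEECchh=4 ggEEccHH=2 ggEEccHh=4 ggEEcchh=2 ggEeCCHH=4 ggEeCCHh=8 ggEeCChh=4 ggEeCcHH=8 ggEeCcHh=16 ggEeCchh=8 ggEeccHH=4 ggEeccHh=8 ggEecchh=4 ggeeCCHH=2 ggeeCCHh=4 ggeeCChh=2 ggeeCcHH=4 ggeeCcHh=8 ggeeCchh=4 ggeeccHH=2 ggeeccHh=4 ggeecchh=2
ggEeCcHh hits 16/256; gcd=16; 16÷16/256÷16 = 1/16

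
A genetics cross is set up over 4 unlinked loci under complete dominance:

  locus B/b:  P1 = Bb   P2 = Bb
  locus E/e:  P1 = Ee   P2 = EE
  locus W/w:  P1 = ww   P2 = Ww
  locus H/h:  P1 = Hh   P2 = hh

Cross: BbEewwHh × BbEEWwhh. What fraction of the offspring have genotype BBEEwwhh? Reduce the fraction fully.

P(BBEEwwhh) = 1/32

BbEewwHh gametes: BEwH×2, BEwh×2, BewH×2, Bewh×2, bEwH×2, bEwh×2, bewH×2, bewh×2
BbEEWwhh gametes: BEWh×4, BEwh×4, bEWh×4, bEwh×4
BbEewwHh×BbEEWwhh grid (16·16=256): BBEEWwHh=8 BBEEWwhh=8 BBEEwwHh=8 BBEEwwhh=8 BBEeWwHh=8 BBEeWwhh=8 BBEewwHh=8 BBEewwhh=8 BbEEWwHh=16 BbEEWwhh=16 BbEEwwHh=16 BbEEwwhh=16 BbEeWwHh=16 BbEeWwhh=16 BbEewwHh=16 BbEewwhh=16 bbEEWwHh=8 bbEEWwhh=8 bbEEwwHh=8 bbEEwwhh=8 bbEeWwHh=8 bbEeWwhh=8 bbEewwHh=8 bbEewwhh=8
BBEEwwhh hits 8/256; gcd=8; 8÷8/256÷8 = 1/32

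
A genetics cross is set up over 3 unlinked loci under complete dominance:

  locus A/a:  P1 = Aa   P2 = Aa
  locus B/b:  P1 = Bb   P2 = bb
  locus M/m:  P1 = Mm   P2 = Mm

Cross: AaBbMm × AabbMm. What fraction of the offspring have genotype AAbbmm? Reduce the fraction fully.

AaBbMm gametes: ABM×1, ABm×1, AbM×1, Abm×1, aBM×1, aBm×1, abM×1, abm×1
AabbMm gametes: AbM×2, Abm×2, abM×2, abm×2
AaBbMm×AabbMm grid (8·8=64): AABbMM=2 AABbMm=4 AABbmm=2 AAbbMM=2 AAbbMm=4 AAbbmm=2 AaBbMM=4 AaBbMm=8 AaBbmm=4 AabbMM=4 AabbMm=8 Aabbmm=4 aaBbMM=2 aaBbMm=4 aaBbmm=2 aabbMM=2 aabbMm=4 aabbmm=2
AAbbmm hits 2/64; gcd=2; 2÷2/64÷2 = 1/32

P(AAbbmm) = 1/32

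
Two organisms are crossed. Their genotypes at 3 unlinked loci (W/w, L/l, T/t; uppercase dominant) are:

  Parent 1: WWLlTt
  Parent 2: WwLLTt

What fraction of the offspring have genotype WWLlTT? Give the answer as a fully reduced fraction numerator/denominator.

WWLlTt gametes: WLT×2, WLt×2, WlT×2, Wlt×2
WwLLTt gametes: WLT×2, WLt×2, wLT×2, wLt×2
WWLlTt×WwLLTt grid (8·8=64): WWLLTT=4 WWLLTt=8 WWLLtt=4 WWLlTT=4 WWLlTt=8 WWLltt=4 WwLLTT=4 WwLLTt=8 WwLLtt=4 WwLlTT=4 WwLlTt=8 WwLltt=4
WWLlTT hits 4/64; gcd=4; 4÷4/64÷4 = 1/16

P(WWLlTT) = 1/16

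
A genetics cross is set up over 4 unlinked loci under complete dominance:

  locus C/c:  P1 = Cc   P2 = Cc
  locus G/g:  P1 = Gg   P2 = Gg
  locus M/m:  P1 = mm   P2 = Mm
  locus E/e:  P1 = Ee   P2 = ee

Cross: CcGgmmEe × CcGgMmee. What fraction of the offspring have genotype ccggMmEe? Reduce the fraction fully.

P(ccggMmEe) = 1/64

CcGgmmEe gametes: CGmE×2, CGme×2, CgmE×2, Cgme×2, cGmE×2, cGme×2, cgmE×2, cgme×2
CcGgMmee gametes: CGMe×2, CGme×2, CgMe×2, Cgme×2, cGMe×2, cGme×2, cgMe×2, cgme×2
CcGgmmEe×CcGgMmee grid (16·16=256): CCGGMmEe=4 CCGGMmee=4 CCGGmmEe=4 CCGGmmee=4 CCGgMmEe=8 CCGgMmee=8 CCGgmmEe=8 CCGgmmee=8 CCggMmEe=4 CCggMmee=4 CCggmmEe=4 CCggmmee=4 CcGGMmEe=8 CcGGMmee=8 CcGGmmEe=8 CcGGmmee=8 CcGgMmEe=16 CcGgMmee=16 CcGgmmEe=16 CcGgmmee=16 CcggMmEe=8 CcggMmee=8 CcggmmEe=8 Ccggmmee=8 ccGGMmEe=4 ccGGMmee=4 ccGGmmEe=4 ccGGmmee=4 ccGgMmEe=8 ccGgMmee=8 ccGgmmEe=8 ccGgmmee=8 ccggMmEe=4 ccggMmee=4 ccggmmEe=4 ccggmmee=4
ccggMmEe hits 4/256; gcd=4; 4÷4/256÷4 = 1/64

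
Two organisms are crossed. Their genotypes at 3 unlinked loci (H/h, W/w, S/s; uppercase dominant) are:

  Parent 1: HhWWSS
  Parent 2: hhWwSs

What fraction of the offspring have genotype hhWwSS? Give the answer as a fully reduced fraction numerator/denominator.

HhWWSS gametes: HWS×4, hWS×4
hhWwSs gametes: hWS×2, hWs×2, hwS×2, hws×2
HhWWSS×hhWwSs grid (8·8=64): HhWWSS=8 HhWWSs=8 HhWwSS=8 HhWwSs=8 hhWWSS=8 hhWWSs=8 hhWwSS=8 hhWwSs=8
hhWwSS hits 8/64; gcd=8; 8÷8/64÷8 = 1/8

P(hhWwSS) = 1/8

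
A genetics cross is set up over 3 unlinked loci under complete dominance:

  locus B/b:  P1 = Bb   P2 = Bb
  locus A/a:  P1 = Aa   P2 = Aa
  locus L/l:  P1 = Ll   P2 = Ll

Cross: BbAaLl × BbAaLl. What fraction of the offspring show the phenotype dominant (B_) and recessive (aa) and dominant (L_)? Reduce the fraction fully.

P(B_ aa L_) = 9/64

BbAaLl gametes: BAL×1, BAl×1, BaL×1, Bal×1, bAL×1, bAl×1, baL×1, bal×1
BbAaLl gametes: BAL×1, BAl×1, BaL×1, Bal×1, bAL×1, bAl×1, baL×1, bal×1
BbAaLl×BbAaLl grid (8·8=64): BBAALL=1 BBAALl=2 BBAAll=1 BBAaLL=2 BBAaLl=4 BBAall=2 BBaaLL=1 BBaaLl=2 BBaall=1 BbAALL=2 BbAALl=4 BbAAll=2 BbAaLL=4 BbAaLl=8 BbAall=4 BbaaLL=2 BbaaLl=4 Bbaall=2 bbAALL=1 bbAALl=2 bbAAll=1 bbAaLL=2 bbAaLl=4 bbAall=2 bbaaLL=1 bbaaLl=2 bbaall=1
B_ aa L_ hits 9/64; gcd=1; 9÷1/64÷1 = 9/64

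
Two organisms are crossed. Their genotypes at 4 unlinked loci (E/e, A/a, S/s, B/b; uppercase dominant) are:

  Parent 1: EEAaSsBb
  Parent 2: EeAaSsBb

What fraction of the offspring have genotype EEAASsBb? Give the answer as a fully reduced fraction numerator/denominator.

EEAaSsBb gametes: EASB×2, EASb×2, EAsB×2, EAsb×2, EaSB×2, EaSb×2, EasB×2, Easb×2
EeAaSsBb gametes: EASB×1, EASb×1, EAsB×1, EAsb×1, EaSB×1, EaSb×1, EasB×1, Easb×1, eASB×1, eASb×1, eAsB×1, eAsb×1, eaSB×1, eaSb×1, easB×1, easb×1
EEAaSsBb×EeAaSsBb grid (16·16=256): EEAASSBB=2 EEAASSBb=4 EEAASSbb=2 EEAASsBB=4 EEAASsBb=8 EEAASsbb=4 EEAAssBB=2 EEAAssBb=4 EEAAssbb=2 EEAaSSBB=4 EEAaSSBb=8 EEAaSSbb=4 EEAaSsBB=8 EEAaSsBb=16 EEAaSsbb=8 EEAassBB=4 EEAassBb=8 EEAassbb=4 EEaaSSBB=2 EEaaSSBb=4 EEaaSSbb=2 EEaaSsBB=4 EEaaSsBb=8 EEaaSsbb=4 EEaassBB=2 EEaassBb=4 EEaassbb=2 EeAASSBB=2 EeAASSBb=4 EeAASSbb=2 EeAASsBB=4 EeAASsBb=8 EeAASsbb=4 EeAAssBB=2 EeAAssBb=4 EeAAssbb=2 EeAaSSBB=4 EeAaSSBb=8 EeAaSSbb=4 EeAaSsBB=8 EeAaSsBb=16 EeAaSsbb=8 EeAassBB=4 EeAassBb=8 EeAassbb=4 EeaaSSBB=2 EeaaSSBb=4 EeaaSSbb=2 EeaaSsBB=4 EeaaSsBb=8 EeaaSsbb=4 EeaassBB=2 EeaassBb=4 Eeaassbb=2
EEAASsBb hits 8/256; gcd=8; 8÷8/256÷8 = 1/32

P(EEAASsBb) = 1/32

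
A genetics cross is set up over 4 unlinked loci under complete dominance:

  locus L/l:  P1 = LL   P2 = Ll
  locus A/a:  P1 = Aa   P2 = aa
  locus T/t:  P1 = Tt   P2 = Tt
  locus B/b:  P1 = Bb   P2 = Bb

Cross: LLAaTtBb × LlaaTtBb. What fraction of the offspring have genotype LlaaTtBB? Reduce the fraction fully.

LLAaTtBb gametes: LATB×2, LATb×2, LAtB×2, LAtb×2, LaTB×2, LaTb×2, LatB×2, Latb×2
LlaaTtBb gametes: LaTB×2, LaTb×2, LatB×2, Latb×2, laTB×2, laTb×2, latB×2, latb×2
LLAaTtBb×LlaaTtBb grid (16·16=256): LLAaTTBB=4 LLAaTTBb=8 LLAaTTbb=4 LLAaTtBB=8 LLAaTtBb=16 LLAaTtbb=8 LLAattBB=4 LLAattBb=8 LLAattbb=4 LLaaTTBB=4 LLaaTTBb=8 LLaaTTbb=4 LLaaTtBB=8 LLaaTtBb=16 LLaaTtbb=8 LLaattBB=4 LLaattBb=8 LLaattbb=4 LlAaTTBB=4 LlAaTTBb=8 LlAaTTbb=4 LlAaTtBB=8 LlAaTtBb=16 LlAaTtbb=8 LlAattBB=4 LlAattBb=8 LlAattbb=4 LlaaTTBB=4 LlaaTTBb=8 LlaaTTbb=4 LlaaTtBB=8 LlaaTtBb=16 LlaaTtbb=8 LlaattBB=4 LlaattBb=8 Llaattbb=4
LlaaTtBB hits 8/256; gcd=8; 8÷8/256÷8 = 1/32

P(LlaaTtBB) = 1/32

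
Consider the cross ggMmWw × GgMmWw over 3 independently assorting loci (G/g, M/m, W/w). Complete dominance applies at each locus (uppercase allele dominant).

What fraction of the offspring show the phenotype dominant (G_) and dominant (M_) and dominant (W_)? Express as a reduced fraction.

P(G_ M_ W_) = 9/32

ggMmWw gametes: gMW×2, gMw×2, gmW×2, gmw×2
GgMmWw gametes: GMW×1, GMw×1, GmW×1, Gmw×1, gMW×1, gMw×1, gmW×1, gmw×1
ggMmWw×GgMmWw grid (8·8=64): GgMMWW=2 GgMMWw=4 GgMMww=2 GgMmWW=4 GgMmWw=8 GgMmww=4 GgmmWW=2 GgmmWw=4 Ggmmww=2 ggMMWW=2 ggMMWw=4 ggMMww=2 ggMmWW=4 ggMmWw=8 ggMmww=4 ggmmWW=2 ggmmWw=4 ggmmww=2
G_ M_ W_ hits 18/64; gcd=2; 18÷2/64÷2 = 9/32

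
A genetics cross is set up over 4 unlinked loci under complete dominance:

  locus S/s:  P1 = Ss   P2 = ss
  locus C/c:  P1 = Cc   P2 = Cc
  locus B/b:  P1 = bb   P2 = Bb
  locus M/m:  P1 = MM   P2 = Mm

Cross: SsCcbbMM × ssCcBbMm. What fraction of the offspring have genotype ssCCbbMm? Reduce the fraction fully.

SsCcbbMM gametes: SCbM×4, ScbM×4, sCbM×4, scbM×4
ssCcBbMm gametes: sCBM×2, sCBm×2, sCbM×2, sCbm×2, scBM×2, scBm×2, scbM×2, scbm×2
SsCcbbMM×ssCcBbMm grid (16·16=256): SsCCBbMM=8 SsCCBbMm=8 SsCCbbMM=8 SsCCbbMm=8 SsCcBbMM=16 SsCcBbMm=16 SsCcbbMM=16 SsCcbbMm=16 SsccBbMM=8 SsccBbMm=8 SsccbbMM=8 SsccbbMm=8 ssCCBbMM=8 ssCCBbMm=8 ssCCbbMM=8 ssCCbbMm=8 ssCcBbMM=16 ssCcBbMm=16 ssCcbbMM=16 ssCcbbMm=16 ssccBbMM=8 ssccBbMm=8 ssccbbMM=8 ssccbbMm=8
ssCCbbMm hits 8/256; gcd=8; 8÷8/256÷8 = 1/32

P(ssCCbbMm) = 1/32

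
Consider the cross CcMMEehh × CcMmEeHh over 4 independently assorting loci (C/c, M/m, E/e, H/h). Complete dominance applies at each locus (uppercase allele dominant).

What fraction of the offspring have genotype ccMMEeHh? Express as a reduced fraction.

CcMMEehh gametes: CMEh×4, CMeh×4, cMEh×4, cMeh×4
CcMmEeHh gametes: CMEH×1, CMEh×1, CMeH×1, CMeh×1, CmEH×1, CmEh×1, CmeH×1, Cmeh×1, cMEH×1, cMEh×1, cMeH×1, cMeh×1, cmEH×1, cmEh×1, cmeH×1, cmeh×1
CcMMEehh×CcMmEeHh grid (16·16=256): CCMMEEHh=4 CCMMEEhh=4 CCMMEeHh=8 CCMMEehh=8 CCMMeeHh=4 CCMMeehh=4 CCMmEEHh=4 CCMmEEhh=4 CCMmEeHh=8 CCMmEehh=8 CCMmeeHh=4 CCMmeehh=4 CcMMEEHh=8 CcMMEEhh=8 CcMMEeHh=16 CcMMEehh=16 CcMMeeHh=8 CcMMeehh=8 CcMmEEHh=8 CcMmEEhh=8 CcMmEeHh=16 CcMmEehh=16 CcMmeeHh=8 CcMmeehh=8 ccMMEEHh=4 ccMMEEhh=4 ccMMEeHh=8 ccMMEehh=8 ccMMeeHh=4 ccMMeehh=4 ccMmEEHh=4 ccMmEEhh=4 ccMmEeHh=8 ccMmEehh=8 ccMmeeHh=4 ccMmeehh=4
ccMMEeHh hits 8/256; gcd=8; 8÷8/256÷8 = 1/32

P(ccMMEeHh) = 1/32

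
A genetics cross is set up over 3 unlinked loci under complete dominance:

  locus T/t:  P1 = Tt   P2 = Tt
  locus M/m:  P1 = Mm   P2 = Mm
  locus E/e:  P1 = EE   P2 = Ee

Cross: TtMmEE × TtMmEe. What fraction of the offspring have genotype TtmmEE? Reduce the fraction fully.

P(TtmmEE) = 1/16

TtMmEE gametes: TME×2, TmE×2, tME×2, tmE×2
TtMmEe gametes: TME×1, TMe×1, TmE×1, Tme×1, tME×1, tMe×1, tmE×1, tme×1
TtMmEE×TtMmEe grid (8·8=64): TTMMEE=2 TTMMEe=2 TTMmEE=4 TTMmEe=4 TTmmEE=2 TTmmEe=2 TtMMEE=4 TtMMEe=4 TtMmEE=8 TtMmEe=8 TtmmEE=4 TtmmEe=4 ttMMEE=2 ttMMEe=2 ttMmEE=4 ttMmEe=4 ttmmEE=2 ttmmEe=2
TtmmEE hits 4/64; gcd=4; 4÷4/64÷4 = 1/16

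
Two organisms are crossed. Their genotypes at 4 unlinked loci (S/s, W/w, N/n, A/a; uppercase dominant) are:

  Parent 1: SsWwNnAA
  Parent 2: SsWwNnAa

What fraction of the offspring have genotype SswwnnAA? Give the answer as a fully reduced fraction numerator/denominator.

P(SswwnnAA) = 1/64

SsWwNnAA gametes: SWNA×2, SWnA×2, SwNA×2, SwnA×2, sWNA×2, sWnA×2, swNA×2, swnA×2
SsWwNnAa gametes: SWNA×1, SWNa×1, SWnA×1, SWna×1, SwNA×1, SwNa×1, SwnA×1, Swna×1, sWNA×1, sWNa×1, sWnA×1, sWna×1, swNA×1, swNa×1, swnA×1, swna×1
SsWwNnAA×SsWwNnAa grid (16·16=256): SSWWNNAA=2 SSWWNNAa=2 SSWWNnAA=4 SSWWNnAa=4 SSWWnnAA=2 SSWWnnAa=2 SSWwNNAA=4 SSWwNNAa=4 SSWwNnAA=8 SSWwNnAa=8 SSWwnnAA=4 SSWwnnAa=4 SSwwNNAA=2 SSwwNNAa=2 SSwwNnAA=4 SSwwNnAa=4 SSwwnnAA=2 SSwwnnAa=2 SsWWNNAA=4 SsWWNNAa=4 SsWWNnAA=8 SsWWNnAa=8 SsWWnnAA=4 SsWWnnAa=4 SsWwNNAA=8 SsWwNNAa=8 SsWwNnAA=16 SsWwNnAa=16 SsWwnnAA=8 SsWwnnAa=8 SswwNNAA=4 SswwNNAa=4 SswwNnAA=8 SswwNnAa=8 SswwnnAA=4 SswwnnAa=4 ssWWNNAA=2 ssWWNNAa=2 ssWWNnAA=4 ssWWNnAa=4 ssWWnnAA=2 ssWWnnAa=2 ssWwNNAA=4 ssWwNNAa=4 ssWwNnAA=8 ssWwNnAa=8 ssWwnnAA=4 ssWwnnAa=4 sswwNNAA=2 sswwNNAa=2 sswwNnAA=4 sswwNnAa=4 sswwnnAA=2 sswwnnAa=2
SswwnnAA hits 4/256; gcd=4; 4÷4/256÷4 = 1/64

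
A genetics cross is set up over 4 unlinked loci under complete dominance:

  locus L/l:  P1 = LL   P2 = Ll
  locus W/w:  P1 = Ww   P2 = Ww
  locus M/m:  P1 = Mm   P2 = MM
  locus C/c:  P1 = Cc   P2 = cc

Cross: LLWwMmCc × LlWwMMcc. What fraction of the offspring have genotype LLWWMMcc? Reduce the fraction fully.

LLWwMmCc gametes: LWMC×2, LWMc×2, LWmC×2, LWmc×2, LwMC×2, LwMc×2, LwmC×2, Lwmc×2
LlWwMMcc gametes: LWMc×4, LwMc×4, lWMc×4, lwMc×4
LLWwMmCc×LlWwMMcc grid (16·16=256): LLWWMMCc=8 LLWWMMcc=8 LLWWMmCc=8 LLWWMmcc=8 LLWwMMCc=16 LLWwMMcc=16 LLWwMmCc=16 LLWwMmcc=16 LLwwMMCc=8 LLwwMMcc=8 LLwwMmCc=8 LLwwMmcc=8 LlWWMMCc=8 LlWWMMcc=8 LlWWMmCc=8 LlWWMmcc=8 LlWwMMCc=16 LlWwMMcc=16 LlWwMmCc=16 LlWwMmcc=16 LlwwMMCc=8 LlwwMMcc=8 LlwwMmCc=8 LlwwMmcc=8
LLWWMMcc hits 8/256; gcd=8; 8÷8/256÷8 = 1/32

P(LLWWMMcc) = 1/32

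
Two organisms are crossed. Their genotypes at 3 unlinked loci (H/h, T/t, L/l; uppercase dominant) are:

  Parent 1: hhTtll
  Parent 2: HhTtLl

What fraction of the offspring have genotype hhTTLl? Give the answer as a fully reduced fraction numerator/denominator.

P(hhTTLl) = 1/16

hhTtll gametes: hTl×4, htl×4
HhTtLl gametes: HTL×1, HTl×1, HtL×1, Htl×1, hTL×1, hTl×1, htL×1, htl×1
hhTtll×HhTtLl grid (8·8=64): HhTTLl=4 HhTTll=4 HhTtLl=8 HhTtll=8 HhttLl=4 Hhttll=4 hhTTLl=4 hhTTll=4 hhTtLl=8 hhTtll=8 hhttLl=4 hhttll=4
hhTTLl hits 4/64; gcd=4; 4÷4/64÷4 = 1/16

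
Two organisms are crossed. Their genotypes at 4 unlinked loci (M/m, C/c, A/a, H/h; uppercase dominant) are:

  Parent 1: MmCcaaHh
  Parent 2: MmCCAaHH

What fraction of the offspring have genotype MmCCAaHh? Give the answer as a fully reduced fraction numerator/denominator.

P(MmCCAaHh) = 1/16

MmCcaaHh gametes: MCaH×2, MCah×2, McaH×2, Mcah×2, mCaH×2, mCah×2, mcaH×2, mcah×2
MmCCAaHH gametes: MCAH×4, MCaH×4, mCAH×4, mCaH×4
MmCcaaHh×MmCCAaHH grid (16·16=256): MMCCAaHH=8 MMCCAaHh=8 MMCCaaHH=8 MMCCaaHh=8 MMCcAaHH=8 MMCcAaHh=8 MMCcaaHH=8 MMCcaaHh=8 MmCCAaHH=16 MmCCAaHh=16 MmCCaaHH=16 MmCCaaHh=16 MmCcAaHH=16 MmCcAaHh=16 MmCcaaHH=16 MmCcaaHh=16 mmCCAaHH=8 mmCCAaHh=8 mmCCaaHH=8 mmCCaaHh=8 mmCcAaHH=8 mmCcAaHh=8 mmCcaaHH=8 mmCcaaHh=8
MmCCAaHh hits 16/256; gcd=16; 16÷16/256÷16 = 1/16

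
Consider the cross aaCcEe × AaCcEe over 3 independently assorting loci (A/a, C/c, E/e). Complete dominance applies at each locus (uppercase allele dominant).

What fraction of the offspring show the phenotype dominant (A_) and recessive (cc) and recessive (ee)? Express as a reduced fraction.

aaCcEe gametes: aCE×2, aCe×2, acE×2, ace×2
AaCcEe gametes: ACE×1, ACe×1, AcE×1, Ace×1, aCE×1, aCe×1, acE×1, ace×1
aaCcEe×AaCcEe grid (8·8=64): AaCCEE=2 AaCCEe=4 AaCCee=2 AaCcEE=4 AaCcEe=8 AaCcee=4 AaccEE=2 AaccEe=4 Aaccee=2 aaCCEE=2 aaCCEe=4 aaCCee=2 aaCcEE=4 aaCcEe=8 aaCcee=4 aaccEE=2 aaccEe=4 aaccee=2
A_ cc ee hits 2/64; gcd=2; 2÷2/64÷2 = 1/32

P(A_ cc ee) = 1/32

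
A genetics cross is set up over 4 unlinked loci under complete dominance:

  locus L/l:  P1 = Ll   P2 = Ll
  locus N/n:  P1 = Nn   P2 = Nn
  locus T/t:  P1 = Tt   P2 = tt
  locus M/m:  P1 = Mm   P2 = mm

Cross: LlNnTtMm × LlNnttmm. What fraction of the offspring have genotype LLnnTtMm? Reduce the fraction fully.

P(LLnnTtMm) = 1/64

LlNnTtMm gametes: LNTM×1, LNTm×1, LNtM×1, LNtm×1, LnTM×1, LnTm×1, LntM×1, Lntm×1, lNTM×1, lNTm×1, lNtM×1, lNtm×1, lnTM×1, lnTm×1, lntM×1, lntm×1
LlNnttmm gametes: LNtm×4, Lntm×4, lNtm×4, lntm×4
LlNnTtMm×LlNnttmm grid (16·16=256): LLNNTtMm=4 LLNNTtmm=4 LLNNttMm=4 LLNNttmm=4 LLNnTtMm=8 LLNnTtmm=8 LLNnttMm=8 LLNnttmm=8 LLnnTtMm=4 LLnnTtmm=4 LLnnttMm=4 LLnnttmm=4 LlNNTtMm=8 LlNNTtmm=8 LlNNttMm=8 LlNNttmm=8 LlNnTtMm=16 LlNnTtmm=16 LlNnttMm=16 LlNnttmm=16 LlnnTtMm=8 LlnnTtmm=8 LlnnttMm=8 Llnnttmm=8 llNNTtMm=4 llNNTtmm=4 llNNttMm=4 llNNttmm=4 llNnTtMm=8 llNnTtmm=8 llNnttMm=8 llNnttmm=8 llnnTtMm=4 llnnTtmm=4 llnnttMm=4 llnnttmm=4
LLnnTtMm hits 4/256; gcd=4; 4÷4/256÷4 = 1/64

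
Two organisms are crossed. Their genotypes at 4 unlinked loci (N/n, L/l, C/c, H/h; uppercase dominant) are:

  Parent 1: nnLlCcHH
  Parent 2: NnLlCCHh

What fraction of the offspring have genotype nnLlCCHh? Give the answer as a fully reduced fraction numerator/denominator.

nnLlCcHH gametes: nLCH×4, nLcH×4, nlCH×4, nlcH×4
NnLlCCHh gametes: NLCH×2, NLCh×2, NlCH×2, NlCh×2, nLCH×2, nLCh×2, nlCH×2, nlCh×2
nnLlCcHH×NnLlCCHh grid (16·16=256): NnLLCCHH=8 NnLLCCHh=8 NnLLCcHH=8 NnLLCcHh=8 NnLlCCHH=16 NnLlCCHh=16 NnLlCcHH=16 NnLlCcHh=16 NnllCCHH=8 NnllCCHh=8 NnllCcHH=8 NnllCcHh=8 nnLLCCHH=8 nnLLCCHh=8 nnLLCcHH=8 nnLLCcHh=8 nnLlCCHH=16 nnLlCCHh=16 nnLlCcHH=16 nnLlCcHh=16 nnllCCHH=8 nnllCCHh=8 nnllCcHH=8 nnllCcHh=8
nnLlCCHh hits 16/256; gcd=16; 16÷16/256÷16 = 1/16

P(nnLlCCHh) = 1/16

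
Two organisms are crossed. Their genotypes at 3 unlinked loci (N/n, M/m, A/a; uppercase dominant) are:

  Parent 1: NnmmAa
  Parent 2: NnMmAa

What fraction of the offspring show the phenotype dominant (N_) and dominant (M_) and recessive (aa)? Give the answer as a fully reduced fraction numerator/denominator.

P(N_ M_ aa) = 3/32

NnmmAa gametes: NmA×2, Nma×2, nmA×2, nma×2
NnMmAa gametes: NMA×1, NMa×1, NmA×1, Nma×1, nMA×1, nMa×1, nmA×1, nma×1
NnmmAa×NnMmAa grid (8·8=64): NNMmAA=2 NNMmAa=4 NNMmaa=2 NNmmAA=2 NNmmAa=4 NNmmaa=2 NnMmAA=4 NnMmAa=8 NnMmaa=4 NnmmAA=4 NnmmAa=8 Nnmmaa=4 nnMmAA=2 nnMmAa=4 nnMmaa=2 nnmmAA=2 nnmmAa=4 nnmmaa=2
N_ M_ aa hits 6/64; gcd=2; 6÷2/64÷2 = 3/32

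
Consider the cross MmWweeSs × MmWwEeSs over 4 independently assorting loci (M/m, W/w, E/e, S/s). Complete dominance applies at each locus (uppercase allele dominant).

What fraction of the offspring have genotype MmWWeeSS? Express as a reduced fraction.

MmWweeSs gametes: MWeS×2, MWes×2, MweS×2, Mwes×2, mWeS×2, mWes×2, mweS×2, mwes×2
MmWwEeSs gametes: MWES×1, MWEs×1, MWeS×1, MWes×1, MwES×1, MwEs×1, MweS×1, Mwes×1, mWES×1, mWEs×1, mWeS×1, mWes×1, mwES×1, mwEs×1, mweS×1, mwes×1
MmWweeSs×MmWwEeSs grid (16·16=256): MMWWEeSS=2 MMWWEeSs=4 MMWWEess=2 MMWWeeSS=2 MMWWeeSs=4 MMWWeess=2 MMWwEeSS=4 MMWwEeSs=8 MMWwEess=4 MMWweeSS=4 MMWweeSs=8 MMWweess=4 MMwwEeSS=2 MMwwEeSs=4 MMwwEess=2 MMwweeSS=2 MMwweeSs=4 MMwweess=2 MmWWEeSS=4 MmWWEeSs=8 MmWWEess=4 MmWWeeSS=4 MmWWeeSs=8 MmWWeess=4 MmWwEeSS=8 MmWwEeSs=16 MmWwEess=8 MmWweeSS=8 MmWweeSs=16 MmWweess=8 MmwwEeSS=4 MmwwEeSs=8 MmwwEess=4 MmwweeSS=4 MmwweeSs=8 Mmwweess=4 mmWWEeSS=2 mmWWEeSs=4 mmWWEess=2 mmWWeeSS=2 mmWWeeSs=4 mmWWeess=2 mmWwEeSS=4 mmWwEeSs=8 mmWwEess=4 mmWweeSS=4 mmWweeSs=8 mmWweess=4 mmwwEeSS=2 mmwwEeSs=4 mmwwEess=2 mmwweeSS=2 mmwweeSs=4 mmwweess=2
MmWWeeSS hits 4/256; gcd=4; 4÷4/256÷4 = 1/64

P(MmWWeeSS) = 1/64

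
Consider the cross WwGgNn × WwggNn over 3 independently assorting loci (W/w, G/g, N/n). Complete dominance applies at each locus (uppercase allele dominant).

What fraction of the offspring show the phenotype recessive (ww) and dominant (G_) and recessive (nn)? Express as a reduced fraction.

P(ww G_ nn) = 1/32

WwGgNn gametes: WGN×1, WGn×1, WgN×1, Wgn×1, wGN×1, wGn×1, wgN×1, wgn×1
WwggNn gametes: WgN×2, Wgn×2, wgN×2, wgn×2
WwGgNn×WwggNn grid (8·8=64): WWGgNN=2 WWGgNn=4 WWGgnn=2 WWggNN=2 WWggNn=4 WWggnn=2 WwGgNN=4 WwGgNn=8 WwGgnn=4 WwggNN=4 WwggNn=8 Wwggnn=4 wwGgNN=2 wwGgNn=4 wwGgnn=2 wwggNN=2 wwggNn=4 wwggnn=2
ww G_ nn hits 2/64; gcd=2; 2÷2/64÷2 = 1/32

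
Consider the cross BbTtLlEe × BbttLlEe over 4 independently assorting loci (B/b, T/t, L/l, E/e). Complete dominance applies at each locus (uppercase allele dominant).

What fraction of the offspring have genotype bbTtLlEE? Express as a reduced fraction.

BbTtLlEe gametes: BTLE×1, BTLe×1, BTlE×1, BTle×1, BtLE×1, BtLe×1, BtlE×1, Btle×1, bTLE×1, bTLe×1, bTlE×1, bTle×1, btLE×1, btLe×1, btlE×1, btle×1
BbttLlEe gametes: BtLE×2, BtLe×2, BtlE×2, Btle×2, btLE×2, btLe×2, btlE×2, btle×2
BbTtLlEe×BbttLlEe grid (16·16=256): BBTtLLEE=2 BBTtLLEe=4 BBTtLLee=2 BBTtLlEE=4 BBTtLlEe=8 BBTtLlee=4 BBTtllEE=2 BBTtllEe=4 BBTtllee=2 BBttLLEE=2 BBttLLEe=4 BBttLLee=2 BBttLlEE=4 BBttLlEe=8 BBttLlee=4 BBttllEE=2 BBttllEe=4 BBttllee=2 BbTtLLEE=4 BbTtLLEe=8 BbTtLLee=4 BbTtLlEE=8 BbTtLlEe=16 BbTtLlee=8 BbTtllEE=4 BbTtllEe=8 BbTtllee=4 BbttLLEE=4 BbttLLEe=8 BbttLLee=4 BbttLlEE=8 BbttLlEe=16 BbttLlee=8 BbttllEE=4 BbttllEe=8 Bbttllee=4 bbTtLLEE=2 bbTtLLEe=4 bbTtLLee=2 bbTtLlEE=4 bbTtLlEe=8 bbTtLlee=4 bbTtllEE=2 bbTtllEe=4 bbTtllee=2 bbttLLEE=2 bbttLLEe=4 bbttLLee=2 bbttLlEE=4 bbttLlEe=8 bbttLlee=4 bbttllEE=2 bbttllEe=4 bbttllee=2
bbTtLlEE hits 4/256; gcd=4; 4÷4/256÷4 = 1/64

P(bbTtLlEE) = 1/64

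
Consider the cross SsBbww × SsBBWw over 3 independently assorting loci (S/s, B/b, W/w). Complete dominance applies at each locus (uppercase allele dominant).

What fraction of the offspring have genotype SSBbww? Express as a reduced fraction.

P(SSBbww) = 1/16

SsBbww gametes: SBw×2, Sbw×2, sBw×2, sbw×2
SsBBWw gametes: SBW×2, SBw×2, sBW×2, sBw×2
SsBbww×SsBBWw grid (8·8=64): SSBBWw=4 SSBBww=4 SSBbWw=4 SSBbww=4 SsBBWw=8 SsBBww=8 SsBbWw=8 SsBbww=8 ssBBWw=4 ssBBww=4 ssBbWw=4 ssBbww=4
SSBbww hits 4/64; gcd=4; 4÷4/64÷4 = 1/16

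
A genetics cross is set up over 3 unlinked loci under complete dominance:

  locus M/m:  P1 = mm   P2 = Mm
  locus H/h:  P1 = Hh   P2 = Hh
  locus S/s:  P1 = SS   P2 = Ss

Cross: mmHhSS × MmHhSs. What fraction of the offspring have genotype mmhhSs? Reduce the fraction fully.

mmHhSS gametes: mHS×4, mhS×4
MmHhSs gametes: MHS×1, MHs×1, MhS×1, Mhs×1, mHS×1, mHs×1, mhS×1, mhs×1
mmHhSS×MmHhSs grid (8·8=64): MmHHSS=4 MmHHSs=4 MmHhSS=8 MmHhSs=8 MmhhSS=4 MmhhSs=4 mmHHSS=4 mmHHSs=4 mmHhSS=8 mmHhSs=8 mmhhSS=4 mmhhSs=4
mmhhSs hits 4/64; gcd=4; 4÷4/64÷4 = 1/16

P(mmhhSs) = 1/16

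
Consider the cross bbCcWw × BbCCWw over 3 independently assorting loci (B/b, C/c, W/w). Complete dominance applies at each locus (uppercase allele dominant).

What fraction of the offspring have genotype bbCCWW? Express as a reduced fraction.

bbCcWw gametes: bCW×2, bCw×2, bcW×2, bcw×2
BbCCWw gametes: BCW×2, BCw×2, bCW×2, bCw×2
bbCcWw×BbCCWw grid (8·8=64): BbCCWW=4 BbCCWw=8 BbCCww=4 BbCcWW=4 BbCcWw=8 BbCcww=4 bbCCWW=4 bbCCWw=8 bbCCww=4 bbCcWW=4 bbCcWw=8 bbCcww=4
bbCCWW hits 4/64; gcd=4; 4÷4/64÷4 = 1/16

P(bbCCWW) = 1/16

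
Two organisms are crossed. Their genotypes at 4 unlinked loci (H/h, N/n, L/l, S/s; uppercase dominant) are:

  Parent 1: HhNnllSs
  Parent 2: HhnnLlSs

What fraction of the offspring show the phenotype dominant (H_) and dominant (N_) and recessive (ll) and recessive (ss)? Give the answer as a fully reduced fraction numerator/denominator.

P(H_ N_ ll ss) = 3/64

HhNnllSs gametes: HNlS×2, HNls×2, HnlS×2, Hnls×2, hNlS×2, hNls×2, hnlS×2, hnls×2
HhnnLlSs gametes: HnLS×2, HnLs×2, HnlS×2, Hnls×2, hnLS×2, hnLs×2, hnlS×2, hnls×2
HhNnllSs×HhnnLlSs grid (16·16=256): HHNnLlSS=4 HHNnLlSs=8 HHNnLlss=4 HHNnllSS=4 HHNnllSs=8 HHNnllss=4 HHnnLlSS=4 HHnnLlSs=8 HHnnLlss=4 HHnnllSS=4 HHnnllSs=8 HHnnllss=4 HhNnLlSS=8 HhNnLlSs=16 HhNnLlss=8 HhNnllSS=8 HhNnllSs=16 HhNnllss=8 HhnnLlSS=8 HhnnLlSs=16 HhnnLlss=8 HhnnllSS=8 HhnnllSs=16 Hhnnllss=8 hhNnLlSS=4 hhNnLlSs=8 hhNnLlss=4 hhNnllSS=4 hhNnllSs=8 hhNnllss=4 hhnnLlSS=4 hhnnLlSs=8 hhnnLlss=4 hhnnllSS=4 hhnnllSs=8 hhnnllss=4
H_ N_ ll ss hits 12/256; gcd=4; 12÷4/256÷4 = 3/64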